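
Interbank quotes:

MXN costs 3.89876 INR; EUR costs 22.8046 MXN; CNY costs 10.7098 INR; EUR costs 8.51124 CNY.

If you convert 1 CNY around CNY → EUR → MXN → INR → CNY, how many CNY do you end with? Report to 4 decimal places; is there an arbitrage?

0.9754 (arbitrage exists)

Around CNY → EUR → MXN → INR → CNY: 1 ÷ 8.51124 × 22.8046 × 3.89876 ÷ 10.7098 = 0.975382
Product < 1; profitable direction is CNY → INR → MXN → EUR → CNY.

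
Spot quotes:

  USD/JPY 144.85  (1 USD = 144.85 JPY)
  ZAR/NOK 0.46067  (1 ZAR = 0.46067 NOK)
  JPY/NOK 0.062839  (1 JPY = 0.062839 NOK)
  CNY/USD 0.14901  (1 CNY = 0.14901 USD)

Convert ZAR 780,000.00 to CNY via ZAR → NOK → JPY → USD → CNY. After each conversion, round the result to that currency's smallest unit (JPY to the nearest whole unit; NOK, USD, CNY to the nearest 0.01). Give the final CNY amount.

CNY 264,924.03

ZAR 780,000.00 × 0.46067 = NOK 359,322.60
NOK 359,322.60 ÷ 0.062839 = JPY 5,718,146
JPY 5,718,146 ÷ 144.85 = USD 39,476.33
USD 39,476.33 ÷ 0.14901 = CNY 264,924.03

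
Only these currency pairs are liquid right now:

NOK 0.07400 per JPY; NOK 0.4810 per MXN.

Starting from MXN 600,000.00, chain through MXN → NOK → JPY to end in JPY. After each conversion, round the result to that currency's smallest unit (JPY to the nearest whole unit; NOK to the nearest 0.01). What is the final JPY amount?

JPY 3,900,000

MXN 600,000.00 × 0.4810 = NOK 288,600.00
NOK 288,600.00 ÷ 0.07400 = JPY 3,900,000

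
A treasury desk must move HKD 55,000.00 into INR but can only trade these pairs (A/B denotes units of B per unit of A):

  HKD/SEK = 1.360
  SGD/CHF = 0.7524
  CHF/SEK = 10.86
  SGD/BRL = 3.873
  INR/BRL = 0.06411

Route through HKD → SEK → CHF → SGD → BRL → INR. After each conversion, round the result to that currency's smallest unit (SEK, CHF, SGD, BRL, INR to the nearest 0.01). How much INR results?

HKD 55,000.00 × 1.360 = SEK 74,800.00
SEK 74,800.00 ÷ 10.86 = CHF 6,887.66
CHF 6,887.66 ÷ 0.7524 = SGD 9,154.25
SGD 9,154.25 × 3.873 = BRL 35,454.41
BRL 35,454.41 ÷ 0.06411 = INR 553,024.65

INR 553,024.65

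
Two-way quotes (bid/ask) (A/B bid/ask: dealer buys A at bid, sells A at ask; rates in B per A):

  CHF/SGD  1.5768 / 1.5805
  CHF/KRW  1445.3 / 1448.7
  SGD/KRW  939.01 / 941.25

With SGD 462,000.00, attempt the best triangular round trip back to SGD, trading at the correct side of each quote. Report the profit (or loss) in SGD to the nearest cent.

Best loop SGD → KRW → CHF → SGD:
SGD 462,000.00 × 939.01 (sell SGD at bid) = KRW 433,822,620
KRW 433,822,620 ÷ 1448.7 (buy CHF at ask) = CHF 299,456.49
CHF 299,456.49 × 1.5768 (sell CHF at bid) = SGD 472,183.00

Net profit: SGD 10,183.00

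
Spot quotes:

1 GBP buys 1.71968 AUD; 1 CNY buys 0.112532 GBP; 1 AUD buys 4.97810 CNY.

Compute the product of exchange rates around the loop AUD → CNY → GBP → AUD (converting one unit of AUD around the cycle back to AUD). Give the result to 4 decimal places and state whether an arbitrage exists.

0.9634 (arbitrage exists)

Around AUD → CNY → GBP → AUD: 1 × 4.97810 × 0.112532 × 1.71968 = 0.963357
Product < 1; profitable direction is AUD → GBP → CNY → AUD.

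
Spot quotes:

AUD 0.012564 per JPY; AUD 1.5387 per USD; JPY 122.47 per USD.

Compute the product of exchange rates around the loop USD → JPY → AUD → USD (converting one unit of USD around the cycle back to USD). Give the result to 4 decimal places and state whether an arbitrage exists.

Around USD → JPY → AUD → USD: 1 × 122.47 × 0.012564 ÷ 1.5387 = 1.000009
Product ≈ 1 (deviation 0.001%, within rounding noise).

1.0000 (no arbitrage)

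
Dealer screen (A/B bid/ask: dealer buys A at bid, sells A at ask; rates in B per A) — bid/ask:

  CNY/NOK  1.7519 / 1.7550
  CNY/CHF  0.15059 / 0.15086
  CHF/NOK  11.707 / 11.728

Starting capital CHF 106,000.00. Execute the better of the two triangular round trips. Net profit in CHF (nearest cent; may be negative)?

Best loop CHF → NOK → CNY → CHF:
CHF 106,000.00 × 11.707 (sell CHF at bid) = NOK 1,240,942.00
NOK 1,240,942.00 ÷ 1.7550 (buy CNY at ask) = CNY 707,089.46
CNY 707,089.46 × 0.15059 (sell CNY at bid) = CHF 106,480.60

Net profit: CHF 480.60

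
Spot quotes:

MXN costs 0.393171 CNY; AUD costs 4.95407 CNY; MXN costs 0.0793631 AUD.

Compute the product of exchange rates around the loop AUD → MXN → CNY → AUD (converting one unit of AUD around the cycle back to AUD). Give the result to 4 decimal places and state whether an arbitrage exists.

1.0000 (no arbitrage)

Around AUD → MXN → CNY → AUD: 1 ÷ 0.0793631 × 0.393171 ÷ 4.95407 = 1.000002
Product ≈ 1 (deviation 0.000%, within rounding noise).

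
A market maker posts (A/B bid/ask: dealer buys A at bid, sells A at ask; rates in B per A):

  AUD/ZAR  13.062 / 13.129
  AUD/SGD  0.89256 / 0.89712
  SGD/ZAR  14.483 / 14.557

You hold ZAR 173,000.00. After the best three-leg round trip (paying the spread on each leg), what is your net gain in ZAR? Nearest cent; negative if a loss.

Best loop ZAR → SGD → AUD → ZAR:
ZAR 173,000.00 ÷ 14.557 (buy SGD at ask) = SGD 11,884.32
SGD 11,884.32 ÷ 0.89712 (buy AUD at ask) = AUD 13,247.19
AUD 13,247.19 × 13.062 (sell AUD at bid) = ZAR 173,034.76

Net profit: ZAR 34.76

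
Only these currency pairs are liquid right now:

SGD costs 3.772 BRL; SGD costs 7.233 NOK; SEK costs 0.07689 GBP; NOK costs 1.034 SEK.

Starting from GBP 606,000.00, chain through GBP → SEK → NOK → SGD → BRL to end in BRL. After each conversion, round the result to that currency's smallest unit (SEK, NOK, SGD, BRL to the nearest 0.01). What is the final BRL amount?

GBP 606,000.00 ÷ 0.07689 = SEK 7,881,389.00
SEK 7,881,389.00 ÷ 1.034 = NOK 7,622,233.08
NOK 7,622,233.08 ÷ 7.233 = SGD 1,053,813.50
SGD 1,053,813.50 × 3.772 = BRL 3,974,984.52

BRL 3,974,984.52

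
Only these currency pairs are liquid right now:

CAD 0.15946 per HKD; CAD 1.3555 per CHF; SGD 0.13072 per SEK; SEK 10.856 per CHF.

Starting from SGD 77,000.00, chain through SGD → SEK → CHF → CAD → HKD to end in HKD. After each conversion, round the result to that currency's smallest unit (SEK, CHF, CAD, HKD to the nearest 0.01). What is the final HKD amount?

SGD 77,000.00 ÷ 0.13072 = SEK 589,045.29
SEK 589,045.29 ÷ 10.856 = CHF 54,259.88
CHF 54,259.88 × 1.3555 = CAD 73,549.27
CAD 73,549.27 ÷ 0.15946 = HKD 461,239.62

HKD 461,239.62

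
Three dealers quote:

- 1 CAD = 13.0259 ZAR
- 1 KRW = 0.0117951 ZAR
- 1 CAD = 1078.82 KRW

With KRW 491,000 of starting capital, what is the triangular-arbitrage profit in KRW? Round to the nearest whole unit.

Profit: KRW 11,619

Profitable loop is KRW → CAD → ZAR → KRW:
KRW 491,000 ÷ 1078.82 = CAD 455.13
CAD 455.13 × 13.0259 = ZAR 5,928.44
ZAR 5,928.44 ÷ 0.0117951 = KRW 502,619
Profit = KRW 502,619 − KRW 491,000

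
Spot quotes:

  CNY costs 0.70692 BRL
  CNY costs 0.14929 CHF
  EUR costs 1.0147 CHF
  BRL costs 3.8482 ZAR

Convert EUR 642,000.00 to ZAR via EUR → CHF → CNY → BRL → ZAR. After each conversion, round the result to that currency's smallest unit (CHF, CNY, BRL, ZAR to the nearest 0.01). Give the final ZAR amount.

EUR 642,000.00 × 1.0147 = CHF 651,437.40
CHF 651,437.40 ÷ 0.14929 = CNY 4,363,570.23
CNY 4,363,570.23 × 0.70692 = BRL 3,084,695.07
BRL 3,084,695.07 × 3.8482 = ZAR 11,870,523.57

ZAR 11,870,523.57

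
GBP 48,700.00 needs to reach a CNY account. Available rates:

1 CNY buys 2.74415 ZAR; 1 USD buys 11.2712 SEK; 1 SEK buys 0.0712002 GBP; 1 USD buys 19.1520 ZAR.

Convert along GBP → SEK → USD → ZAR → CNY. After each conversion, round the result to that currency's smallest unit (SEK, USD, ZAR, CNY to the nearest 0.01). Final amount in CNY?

CNY 423,529.68

GBP 48,700.00 ÷ 0.0712002 = SEK 683,986.84
SEK 683,986.84 ÷ 11.2712 = USD 60,684.47
USD 60,684.47 × 19.1520 = ZAR 1,162,228.97
ZAR 1,162,228.97 ÷ 2.74415 = CNY 423,529.68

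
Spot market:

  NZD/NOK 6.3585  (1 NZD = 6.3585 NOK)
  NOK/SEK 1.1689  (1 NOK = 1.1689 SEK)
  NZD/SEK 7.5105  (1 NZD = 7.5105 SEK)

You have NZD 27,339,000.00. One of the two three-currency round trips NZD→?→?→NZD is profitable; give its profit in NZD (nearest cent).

Profitable loop is NZD → SEK → NOK → NZD:
NZD 27,339,000.00 × 7.5105 = SEK 205,329,559.50
SEK 205,329,559.50 ÷ 1.1689 = NOK 175,660,500.90
NOK 175,660,500.90 ÷ 6.3585 = NZD 27,626,091.20
Profit = NZD 27,626,091.20 − NZD 27,339,000.00

Profit: NZD 287,091.20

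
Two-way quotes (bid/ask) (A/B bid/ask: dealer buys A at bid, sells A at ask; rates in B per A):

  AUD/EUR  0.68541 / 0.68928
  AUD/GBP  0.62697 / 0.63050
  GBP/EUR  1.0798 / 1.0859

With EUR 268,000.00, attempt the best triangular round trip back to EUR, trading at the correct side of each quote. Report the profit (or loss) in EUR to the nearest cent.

Net profit: EUR 293.60

Best loop EUR → GBP → AUD → EUR:
EUR 268,000.00 ÷ 1.0859 (buy GBP at ask) = GBP 246,799.89
GBP 246,799.89 ÷ 0.63050 (buy AUD at ask) = AUD 391,435.19
AUD 391,435.19 × 0.68541 (sell AUD at bid) = EUR 268,293.60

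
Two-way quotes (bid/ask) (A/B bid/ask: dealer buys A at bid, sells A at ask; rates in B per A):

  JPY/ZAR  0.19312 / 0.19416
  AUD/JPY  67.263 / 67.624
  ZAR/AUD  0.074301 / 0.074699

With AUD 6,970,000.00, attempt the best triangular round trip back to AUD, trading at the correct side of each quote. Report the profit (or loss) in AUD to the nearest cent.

Net profit: AUD 136,526.35

Best loop AUD → ZAR → JPY → AUD:
AUD 6,970,000.00 ÷ 0.074699 (buy ZAR at ask) = ZAR 93,307,808.67
ZAR 93,307,808.67 ÷ 0.19416 (buy JPY at ask) = JPY 480,571,738
JPY 480,571,738 ÷ 67.624 (buy AUD at ask) = AUD 7,106,526.35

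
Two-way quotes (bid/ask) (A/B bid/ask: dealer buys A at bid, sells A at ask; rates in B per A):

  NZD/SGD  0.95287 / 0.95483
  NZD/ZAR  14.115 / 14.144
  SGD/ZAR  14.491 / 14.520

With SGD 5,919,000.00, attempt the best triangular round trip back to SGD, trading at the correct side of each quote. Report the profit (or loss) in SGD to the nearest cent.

Net profit: SGD 107,103.00

Best loop SGD → NZD → ZAR → SGD:
SGD 5,919,000.00 ÷ 0.95483 (buy NZD at ask) = NZD 6,199,009.25
NZD 6,199,009.25 × 14.115 (sell NZD at bid) = ZAR 87,499,015.53
ZAR 87,499,015.53 ÷ 14.520 (buy SGD at ask) = SGD 6,026,103.00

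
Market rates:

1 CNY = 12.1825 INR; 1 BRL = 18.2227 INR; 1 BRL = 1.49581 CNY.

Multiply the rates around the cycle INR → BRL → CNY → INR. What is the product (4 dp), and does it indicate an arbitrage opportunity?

Around INR → BRL → CNY → INR: 1 ÷ 18.2227 × 1.49581 × 12.1825 = 1.000000
Product ≈ 1 (deviation 0.000%, within rounding noise).

1.0000 (no arbitrage)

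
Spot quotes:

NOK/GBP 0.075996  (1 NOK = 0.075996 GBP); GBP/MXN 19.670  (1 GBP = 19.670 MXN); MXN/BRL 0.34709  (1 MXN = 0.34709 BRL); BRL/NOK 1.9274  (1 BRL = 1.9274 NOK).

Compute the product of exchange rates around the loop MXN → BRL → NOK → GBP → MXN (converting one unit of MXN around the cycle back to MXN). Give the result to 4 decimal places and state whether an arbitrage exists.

Around MXN → BRL → NOK → GBP → MXN: 1 × 0.34709 × 1.9274 × 0.075996 × 19.670 = 1.000021
Product ≈ 1 (deviation 0.002%, within rounding noise).

1.0000 (no arbitrage)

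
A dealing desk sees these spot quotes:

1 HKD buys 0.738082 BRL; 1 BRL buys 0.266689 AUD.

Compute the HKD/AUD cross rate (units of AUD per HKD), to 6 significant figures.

1 HKD × 0.738082 = 0.738082 BRL
0.738082 BRL × 0.266689 = 0.196838 AUD

HKD/AUD = 0.196838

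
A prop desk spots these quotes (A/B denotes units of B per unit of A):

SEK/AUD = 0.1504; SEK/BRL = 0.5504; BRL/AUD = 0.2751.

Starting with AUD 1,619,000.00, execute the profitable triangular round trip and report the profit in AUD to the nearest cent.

Profit: AUD 10,926.53

Profitable loop is AUD → SEK → BRL → AUD:
AUD 1,619,000.00 ÷ 0.1504 = SEK 10,764,627.66
SEK 10,764,627.66 × 0.5504 = BRL 5,924,851.06
BRL 5,924,851.06 × 0.2751 = AUD 1,629,926.53
Profit = AUD 1,629,926.53 − AUD 1,619,000.00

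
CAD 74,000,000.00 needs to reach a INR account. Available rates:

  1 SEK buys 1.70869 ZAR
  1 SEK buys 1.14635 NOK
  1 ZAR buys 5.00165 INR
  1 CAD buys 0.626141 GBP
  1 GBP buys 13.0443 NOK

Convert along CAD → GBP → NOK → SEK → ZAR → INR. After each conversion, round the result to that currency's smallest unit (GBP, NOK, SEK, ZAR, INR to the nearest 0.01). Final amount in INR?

INR 4,505,925,230.74

CAD 74,000,000.00 × 0.626141 = GBP 46,334,434.00
GBP 46,334,434.00 × 13.0443 = NOK 604,400,257.43
NOK 604,400,257.43 ÷ 1.14635 = SEK 527,238,851.51
SEK 527,238,851.51 × 1.70869 = ZAR 900,887,753.19
ZAR 900,887,753.19 × 5.00165 = INR 4,505,925,230.74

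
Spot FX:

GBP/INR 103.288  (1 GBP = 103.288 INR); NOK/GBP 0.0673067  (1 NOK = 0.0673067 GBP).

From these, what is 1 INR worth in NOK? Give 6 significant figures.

1 INR ÷ 103.288 = 0.00968167 GBP
0.00968167 GBP ÷ 0.0673067 = 0.143844 NOK

INR/NOK = 0.143844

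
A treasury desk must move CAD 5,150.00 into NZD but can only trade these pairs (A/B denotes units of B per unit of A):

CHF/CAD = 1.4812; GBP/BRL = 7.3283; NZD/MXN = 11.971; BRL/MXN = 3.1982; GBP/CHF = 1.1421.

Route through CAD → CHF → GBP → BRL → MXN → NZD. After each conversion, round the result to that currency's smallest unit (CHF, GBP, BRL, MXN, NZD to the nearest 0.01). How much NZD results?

NZD 5,960.29

CAD 5,150.00 ÷ 1.4812 = CHF 3,476.91
CHF 3,476.91 ÷ 1.1421 = GBP 3,044.31
GBP 3,044.31 × 7.3283 = BRL 22,309.62
BRL 22,309.62 × 3.1982 = MXN 71,350.63
MXN 71,350.63 ÷ 11.971 = NZD 5,960.29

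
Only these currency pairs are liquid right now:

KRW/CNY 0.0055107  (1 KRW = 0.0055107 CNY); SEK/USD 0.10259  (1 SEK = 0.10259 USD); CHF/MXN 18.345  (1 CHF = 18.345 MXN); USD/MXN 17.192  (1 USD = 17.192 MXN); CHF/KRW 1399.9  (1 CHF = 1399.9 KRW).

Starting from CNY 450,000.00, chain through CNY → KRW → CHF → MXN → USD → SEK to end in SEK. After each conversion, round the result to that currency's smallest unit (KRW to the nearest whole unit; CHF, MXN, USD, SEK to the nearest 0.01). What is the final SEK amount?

SEK 606,729.41

CNY 450,000.00 ÷ 0.0055107 = KRW 81,659,317
KRW 81,659,317 ÷ 1399.9 = CHF 58,332.25
CHF 58,332.25 × 18.345 = MXN 1,070,105.13
MXN 1,070,105.13 ÷ 17.192 = USD 62,244.37
USD 62,244.37 ÷ 0.10259 = SEK 606,729.41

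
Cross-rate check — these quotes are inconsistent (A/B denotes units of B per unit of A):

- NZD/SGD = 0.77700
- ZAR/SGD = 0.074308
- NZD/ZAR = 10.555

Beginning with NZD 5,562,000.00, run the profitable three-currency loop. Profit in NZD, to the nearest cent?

Profitable loop is NZD → ZAR → SGD → NZD:
NZD 5,562,000.00 × 10.555 = ZAR 58,706,910.00
ZAR 58,706,910.00 × 0.074308 = SGD 4,362,393.07
SGD 4,362,393.07 ÷ 0.77700 = NZD 5,614,405.49
Profit = NZD 5,614,405.49 − NZD 5,562,000.00

Profit: NZD 52,405.49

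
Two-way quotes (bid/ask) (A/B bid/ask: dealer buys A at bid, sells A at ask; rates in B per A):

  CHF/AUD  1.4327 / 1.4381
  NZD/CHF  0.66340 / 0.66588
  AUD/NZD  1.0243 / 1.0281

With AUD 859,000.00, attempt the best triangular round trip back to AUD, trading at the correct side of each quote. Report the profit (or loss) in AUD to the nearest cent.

Net profit: AUD 13,514.69

Best loop AUD → CHF → NZD → AUD:
AUD 859,000.00 ÷ 1.4381 (buy CHF at ask) = CHF 597,315.90
CHF 597,315.90 ÷ 0.66588 (buy NZD at ask) = NZD 897,032.35
NZD 897,032.35 ÷ 1.0281 (buy AUD at ask) = AUD 872,514.69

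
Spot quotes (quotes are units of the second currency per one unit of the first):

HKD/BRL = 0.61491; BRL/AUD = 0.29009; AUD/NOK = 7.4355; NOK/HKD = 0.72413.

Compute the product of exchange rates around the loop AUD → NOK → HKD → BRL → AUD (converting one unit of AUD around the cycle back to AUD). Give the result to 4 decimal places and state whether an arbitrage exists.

Around AUD → NOK → HKD → BRL → AUD: 1 × 7.4355 × 0.72413 × 0.61491 × 0.29009 = 0.960442
Product < 1; profitable direction is AUD → BRL → HKD → NOK → AUD.

0.9604 (arbitrage exists)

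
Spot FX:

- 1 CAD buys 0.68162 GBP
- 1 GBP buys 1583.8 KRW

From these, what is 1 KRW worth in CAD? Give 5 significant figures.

KRW/CAD = 0.00092631

1 KRW ÷ 1583.8 = 0.000631393 GBP
0.000631393 GBP ÷ 0.68162 = 0.000926312 CAD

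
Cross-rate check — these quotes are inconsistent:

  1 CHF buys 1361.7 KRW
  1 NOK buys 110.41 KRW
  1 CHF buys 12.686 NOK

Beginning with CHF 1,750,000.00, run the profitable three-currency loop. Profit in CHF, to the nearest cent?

Profitable loop is CHF → NOK → KRW → CHF:
CHF 1,750,000.00 × 12.686 = NOK 22,200,500.00
NOK 22,200,500.00 × 110.41 = KRW 2,451,157,205
KRW 2,451,157,205 ÷ 1361.7 = CHF 1,800,071.39
Profit = CHF 1,800,071.39 − CHF 1,750,000.00

Profit: CHF 50,071.39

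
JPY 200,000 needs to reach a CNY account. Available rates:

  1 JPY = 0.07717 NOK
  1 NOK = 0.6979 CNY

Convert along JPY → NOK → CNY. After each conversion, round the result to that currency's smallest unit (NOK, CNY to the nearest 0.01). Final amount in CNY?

JPY 200,000 × 0.07717 = NOK 15,434.00
NOK 15,434.00 × 0.6979 = CNY 10,771.39

CNY 10,771.39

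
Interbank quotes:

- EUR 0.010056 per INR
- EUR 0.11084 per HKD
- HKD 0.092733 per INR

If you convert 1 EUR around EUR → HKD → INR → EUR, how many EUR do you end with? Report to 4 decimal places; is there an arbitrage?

0.9784 (arbitrage exists)

Around EUR → HKD → INR → EUR: 1 ÷ 0.11084 ÷ 0.092733 × 0.010056 = 0.978350
Product < 1; profitable direction is EUR → INR → HKD → EUR.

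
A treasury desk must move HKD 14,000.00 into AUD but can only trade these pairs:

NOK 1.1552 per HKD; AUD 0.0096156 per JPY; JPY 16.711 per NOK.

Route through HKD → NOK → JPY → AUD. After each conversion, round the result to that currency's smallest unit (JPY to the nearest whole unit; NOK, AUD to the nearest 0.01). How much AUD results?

HKD 14,000.00 × 1.1552 = NOK 16,172.80
NOK 16,172.80 × 16.711 = JPY 270,264
JPY 270,264 × 0.0096156 = AUD 2,598.75

AUD 2,598.75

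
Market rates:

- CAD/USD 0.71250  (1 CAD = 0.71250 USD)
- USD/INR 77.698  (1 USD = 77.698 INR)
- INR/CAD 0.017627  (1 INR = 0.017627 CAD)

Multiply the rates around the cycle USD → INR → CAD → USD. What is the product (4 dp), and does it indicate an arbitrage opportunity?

Around USD → INR → CAD → USD: 1 × 77.698 × 0.017627 × 0.71250 = 0.975828
Product < 1; profitable direction is USD → CAD → INR → USD.

0.9758 (arbitrage exists)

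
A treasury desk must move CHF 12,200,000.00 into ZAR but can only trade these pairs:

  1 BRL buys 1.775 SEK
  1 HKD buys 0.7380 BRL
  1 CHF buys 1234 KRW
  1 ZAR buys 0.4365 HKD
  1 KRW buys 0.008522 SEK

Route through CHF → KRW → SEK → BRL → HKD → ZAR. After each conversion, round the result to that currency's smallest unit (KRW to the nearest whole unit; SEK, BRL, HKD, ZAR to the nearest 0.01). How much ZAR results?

ZAR 224,376,594.89

CHF 12,200,000.00 × 1234 = KRW 15,054,800,000
KRW 15,054,800,000 × 0.008522 = SEK 128,297,005.60
SEK 128,297,005.60 ÷ 1.775 = BRL 72,280,003.15
BRL 72,280,003.15 ÷ 0.7380 = HKD 97,940,383.67
HKD 97,940,383.67 ÷ 0.4365 = ZAR 224,376,594.89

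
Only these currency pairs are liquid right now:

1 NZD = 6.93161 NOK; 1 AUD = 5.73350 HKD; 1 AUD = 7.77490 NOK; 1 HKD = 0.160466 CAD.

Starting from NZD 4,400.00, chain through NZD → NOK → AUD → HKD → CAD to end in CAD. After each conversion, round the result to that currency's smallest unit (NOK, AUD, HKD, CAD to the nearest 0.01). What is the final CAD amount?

CAD 3,609.06

NZD 4,400.00 × 6.93161 = NOK 30,499.08
NOK 30,499.08 ÷ 7.77490 = AUD 3,922.76
AUD 3,922.76 × 5.73350 = HKD 22,491.14
HKD 22,491.14 × 0.160466 = CAD 3,609.06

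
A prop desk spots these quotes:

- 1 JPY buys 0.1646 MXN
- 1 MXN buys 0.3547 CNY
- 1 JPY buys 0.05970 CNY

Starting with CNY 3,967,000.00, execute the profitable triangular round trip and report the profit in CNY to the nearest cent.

Profitable loop is CNY → MXN → JPY → CNY:
CNY 3,967,000.00 ÷ 0.3547 = MXN 11,184,099.24
MXN 11,184,099.24 ÷ 0.1646 = JPY 67,947,140
JPY 67,947,140 × 0.05970 = CNY 4,056,444.26
Profit = CNY 4,056,444.26 − CNY 3,967,000.00

Profit: CNY 89,444.26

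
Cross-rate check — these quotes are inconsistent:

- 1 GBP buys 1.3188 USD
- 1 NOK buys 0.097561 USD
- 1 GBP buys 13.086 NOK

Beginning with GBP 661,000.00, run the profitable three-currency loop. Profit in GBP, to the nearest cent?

Profit: GBP 21,805.86

Profitable loop is GBP → USD → NOK → GBP:
GBP 661,000.00 × 1.3188 = USD 871,726.80
USD 871,726.80 ÷ 0.097561 = NOK 8,935,197.47
NOK 8,935,197.47 ÷ 13.086 = GBP 682,805.86
Profit = GBP 682,805.86 − GBP 661,000.00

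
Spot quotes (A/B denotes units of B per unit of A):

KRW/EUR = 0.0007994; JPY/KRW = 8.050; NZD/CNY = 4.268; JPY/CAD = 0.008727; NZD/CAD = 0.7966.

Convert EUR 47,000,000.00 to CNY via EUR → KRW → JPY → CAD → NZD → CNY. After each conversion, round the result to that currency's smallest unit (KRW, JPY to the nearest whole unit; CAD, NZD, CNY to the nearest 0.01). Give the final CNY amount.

EUR 47,000,000.00 ÷ 0.0007994 = KRW 58,794,095,572
KRW 58,794,095,572 ÷ 8.050 = JPY 7,303,614,357
JPY 7,303,614,357 × 0.008727 = CAD 63,738,642.49
CAD 63,738,642.49 ÷ 0.7966 = NZD 80,013,359.89
NZD 80,013,359.89 × 4.268 = CNY 341,497,020.01

CNY 341,497,020.01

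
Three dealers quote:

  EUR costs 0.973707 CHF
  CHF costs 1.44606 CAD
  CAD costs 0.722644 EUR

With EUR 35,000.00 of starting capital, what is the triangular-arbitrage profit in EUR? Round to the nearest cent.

Profit: EUR 612.88

Profitable loop is EUR → CHF → CAD → EUR:
EUR 35,000.00 × 0.973707 = CHF 34,079.75
CHF 34,079.75 × 1.44606 = CAD 49,281.36
CAD 49,281.36 × 0.722644 = EUR 35,612.88
Profit = EUR 35,612.88 − EUR 35,000.00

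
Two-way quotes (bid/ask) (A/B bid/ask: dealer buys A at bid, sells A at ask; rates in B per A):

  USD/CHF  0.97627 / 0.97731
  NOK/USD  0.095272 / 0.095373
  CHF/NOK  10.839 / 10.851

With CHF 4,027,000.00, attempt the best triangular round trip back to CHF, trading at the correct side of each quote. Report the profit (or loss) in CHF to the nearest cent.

Best loop CHF → NOK → USD → CHF:
CHF 4,027,000.00 × 10.839 (sell CHF at bid) = NOK 43,648,653.00
NOK 43,648,653.00 × 0.095272 (sell NOK at bid) = USD 4,158,494.47
USD 4,158,494.47 × 0.97627 (sell USD at bid) = CHF 4,059,813.39

Net profit: CHF 32,813.39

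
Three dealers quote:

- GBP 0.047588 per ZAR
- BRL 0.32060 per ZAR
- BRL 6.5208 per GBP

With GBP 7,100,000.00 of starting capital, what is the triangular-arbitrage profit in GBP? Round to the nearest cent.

Profit: GBP 235,395.49

Profitable loop is GBP → ZAR → BRL → GBP:
GBP 7,100,000.00 ÷ 0.047588 = ZAR 149,197,276.62
ZAR 149,197,276.62 × 0.32060 = BRL 47,832,646.89
BRL 47,832,646.89 ÷ 6.5208 = GBP 7,335,395.49
Profit = GBP 7,335,395.49 − GBP 7,100,000.00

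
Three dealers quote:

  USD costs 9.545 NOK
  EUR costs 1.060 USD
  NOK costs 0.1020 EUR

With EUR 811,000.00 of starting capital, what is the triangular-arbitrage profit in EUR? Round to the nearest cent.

Profitable loop is EUR → USD → NOK → EUR:
EUR 811,000.00 × 1.060 = USD 859,660.00
USD 859,660.00 × 9.545 = NOK 8,205,454.70
NOK 8,205,454.70 × 0.1020 = EUR 836,956.38
Profit = EUR 836,956.38 − EUR 811,000.00

Profit: EUR 25,956.38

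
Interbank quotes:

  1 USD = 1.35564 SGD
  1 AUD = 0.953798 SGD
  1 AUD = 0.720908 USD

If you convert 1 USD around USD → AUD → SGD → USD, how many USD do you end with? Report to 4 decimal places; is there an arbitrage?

0.9760 (arbitrage exists)

Around USD → AUD → SGD → USD: 1 ÷ 0.720908 × 0.953798 ÷ 1.35564 = 0.975960
Product < 1; profitable direction is USD → SGD → AUD → USD.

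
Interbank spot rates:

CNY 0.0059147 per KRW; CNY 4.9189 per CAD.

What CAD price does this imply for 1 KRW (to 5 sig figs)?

KRW/CAD = 0.0012024

1 KRW × 0.0059147 = 0.0059147 CNY
0.0059147 CNY ÷ 4.9189 = 0.00120244 CAD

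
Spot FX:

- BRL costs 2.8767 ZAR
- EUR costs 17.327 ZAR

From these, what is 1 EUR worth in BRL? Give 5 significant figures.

1 EUR × 17.327 = 17.327 ZAR
17.327 ZAR ÷ 2.8767 = 6.02322 BRL

EUR/BRL = 6.0232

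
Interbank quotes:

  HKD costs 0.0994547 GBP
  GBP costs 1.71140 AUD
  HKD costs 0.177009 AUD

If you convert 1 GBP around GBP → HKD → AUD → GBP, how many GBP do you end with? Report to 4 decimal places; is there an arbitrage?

Around GBP → HKD → AUD → GBP: 1 ÷ 0.0994547 × 0.177009 ÷ 1.71140 = 1.039964
Product > 1; profitable direction is GBP → HKD → AUD → GBP.

1.0400 (arbitrage exists)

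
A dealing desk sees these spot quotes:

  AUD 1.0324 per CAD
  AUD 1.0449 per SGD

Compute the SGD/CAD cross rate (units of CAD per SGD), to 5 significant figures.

SGD/CAD = 1.0121

1 SGD × 1.0449 = 1.0449 AUD
1.0449 AUD ÷ 1.0324 = 1.01211 CAD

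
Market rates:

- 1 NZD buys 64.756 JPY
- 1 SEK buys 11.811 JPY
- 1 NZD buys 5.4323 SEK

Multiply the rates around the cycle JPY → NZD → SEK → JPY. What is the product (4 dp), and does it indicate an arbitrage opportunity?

0.9908 (arbitrage exists)

Around JPY → NZD → SEK → JPY: 1 ÷ 64.756 × 5.4323 × 11.811 = 0.990810
Product < 1; profitable direction is JPY → SEK → NZD → JPY.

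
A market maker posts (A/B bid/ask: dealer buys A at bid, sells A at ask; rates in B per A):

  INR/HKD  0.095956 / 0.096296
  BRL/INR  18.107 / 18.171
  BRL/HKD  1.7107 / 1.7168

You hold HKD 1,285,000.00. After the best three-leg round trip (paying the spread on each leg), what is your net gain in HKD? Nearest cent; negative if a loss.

Net profit: HKD 15,475.16

Best loop HKD → BRL → INR → HKD:
HKD 1,285,000.00 ÷ 1.7168 (buy BRL at ask) = BRL 748,485.55
BRL 748,485.55 × 18.107 (sell BRL at bid) = INR 13,552,827.94
INR 13,552,827.94 × 0.095956 (sell INR at bid) = HKD 1,300,475.16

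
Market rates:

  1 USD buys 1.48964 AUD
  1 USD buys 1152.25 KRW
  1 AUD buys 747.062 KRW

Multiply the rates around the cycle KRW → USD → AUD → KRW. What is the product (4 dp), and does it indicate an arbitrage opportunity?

Around KRW → USD → AUD → KRW: 1 ÷ 1152.25 × 1.48964 × 747.062 = 0.965809
Product < 1; profitable direction is KRW → AUD → USD → KRW.

0.9658 (arbitrage exists)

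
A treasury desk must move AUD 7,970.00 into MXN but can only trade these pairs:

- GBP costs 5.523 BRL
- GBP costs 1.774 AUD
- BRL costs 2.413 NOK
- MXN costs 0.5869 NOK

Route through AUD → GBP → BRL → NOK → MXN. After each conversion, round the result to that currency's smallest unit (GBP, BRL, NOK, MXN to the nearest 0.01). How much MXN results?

MXN 102,017.07

AUD 7,970.00 ÷ 1.774 = GBP 4,492.67
GBP 4,492.67 × 5.523 = BRL 24,813.02
BRL 24,813.02 × 2.413 = NOK 59,873.82
NOK 59,873.82 ÷ 0.5869 = MXN 102,017.07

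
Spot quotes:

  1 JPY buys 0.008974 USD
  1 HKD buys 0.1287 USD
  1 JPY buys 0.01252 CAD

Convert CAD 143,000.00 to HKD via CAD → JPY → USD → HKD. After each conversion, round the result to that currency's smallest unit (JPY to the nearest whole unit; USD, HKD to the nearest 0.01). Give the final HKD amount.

HKD 796,414.61

CAD 143,000.00 ÷ 0.01252 = JPY 11,421,725
JPY 11,421,725 × 0.008974 = USD 102,498.56
USD 102,498.56 ÷ 0.1287 = HKD 796,414.61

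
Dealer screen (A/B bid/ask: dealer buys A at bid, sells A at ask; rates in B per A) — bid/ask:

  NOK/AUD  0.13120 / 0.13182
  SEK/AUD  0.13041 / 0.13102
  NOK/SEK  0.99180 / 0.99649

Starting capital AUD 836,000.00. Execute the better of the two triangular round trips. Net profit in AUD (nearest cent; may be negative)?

Net profit: AUD 4,097.27

Best loop AUD → SEK → NOK → AUD:
AUD 836,000.00 ÷ 0.13102 (buy SEK at ask) = SEK 6,380,705.24
SEK 6,380,705.24 ÷ 0.99649 (buy NOK at ask) = NOK 6,403,180.40
NOK 6,403,180.40 × 0.13120 (sell NOK at bid) = AUD 840,097.27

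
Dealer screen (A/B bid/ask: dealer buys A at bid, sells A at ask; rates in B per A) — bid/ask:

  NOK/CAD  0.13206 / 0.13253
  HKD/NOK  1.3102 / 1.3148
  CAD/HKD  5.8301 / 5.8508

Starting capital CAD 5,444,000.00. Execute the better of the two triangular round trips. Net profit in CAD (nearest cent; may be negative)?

Best loop CAD → HKD → NOK → CAD:
CAD 5,444,000.00 × 5.8301 (sell CAD at bid) = HKD 31,739,064.40
HKD 31,739,064.40 × 1.3102 (sell HKD at bid) = NOK 41,584,522.18
NOK 41,584,522.18 × 0.13206 (sell NOK at bid) = CAD 5,491,652.00

Net profit: CAD 47,652.00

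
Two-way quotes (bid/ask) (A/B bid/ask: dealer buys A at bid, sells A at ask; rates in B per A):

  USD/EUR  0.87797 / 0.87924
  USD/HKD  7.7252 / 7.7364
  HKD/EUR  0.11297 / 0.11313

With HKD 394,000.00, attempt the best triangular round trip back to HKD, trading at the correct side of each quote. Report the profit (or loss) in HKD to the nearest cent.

Net profit: HKD 1,238.46

Best loop HKD → USD → EUR → HKD:
HKD 394,000.00 ÷ 7.7364 (buy USD at ask) = USD 50,928.08
USD 50,928.08 × 0.87797 (sell USD at bid) = EUR 44,713.33
EUR 44,713.33 ÷ 0.11313 (buy HKD at ask) = HKD 395,238.46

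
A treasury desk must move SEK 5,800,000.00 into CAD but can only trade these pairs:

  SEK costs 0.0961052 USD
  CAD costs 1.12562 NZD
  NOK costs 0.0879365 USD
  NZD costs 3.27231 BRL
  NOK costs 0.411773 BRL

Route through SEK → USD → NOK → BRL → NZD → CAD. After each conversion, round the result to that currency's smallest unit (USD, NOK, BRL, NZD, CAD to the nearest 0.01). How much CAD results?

SEK 5,800,000.00 × 0.0961052 = USD 557,410.16
USD 557,410.16 ÷ 0.0879365 = NOK 6,338,780.37
NOK 6,338,780.37 × 0.411773 = BRL 2,610,138.61
BRL 2,610,138.61 ÷ 3.27231 = NZD 797,644.05
NZD 797,644.05 ÷ 1.12562 = CAD 708,626.40

CAD 708,626.40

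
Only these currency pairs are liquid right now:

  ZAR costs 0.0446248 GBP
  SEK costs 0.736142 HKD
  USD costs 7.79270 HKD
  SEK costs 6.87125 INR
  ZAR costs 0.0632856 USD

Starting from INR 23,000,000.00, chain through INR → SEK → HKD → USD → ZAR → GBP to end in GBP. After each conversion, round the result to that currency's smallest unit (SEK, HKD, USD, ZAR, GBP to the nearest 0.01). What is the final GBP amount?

INR 23,000,000.00 ÷ 6.87125 = SEK 3,347,280.33
SEK 3,347,280.33 × 0.736142 = HKD 2,464,073.64
HKD 2,464,073.64 ÷ 7.79270 = USD 316,202.81
USD 316,202.81 ÷ 0.0632856 = ZAR 4,996,441.69
ZAR 4,996,441.69 × 0.0446248 = GBP 222,965.21

GBP 222,965.21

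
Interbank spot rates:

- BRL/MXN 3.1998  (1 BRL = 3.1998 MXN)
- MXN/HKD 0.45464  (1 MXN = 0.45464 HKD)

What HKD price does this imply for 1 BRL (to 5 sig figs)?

BRL/HKD = 1.4548

1 BRL × 3.1998 = 3.1998 MXN
3.1998 MXN × 0.45464 = 1.45476 HKD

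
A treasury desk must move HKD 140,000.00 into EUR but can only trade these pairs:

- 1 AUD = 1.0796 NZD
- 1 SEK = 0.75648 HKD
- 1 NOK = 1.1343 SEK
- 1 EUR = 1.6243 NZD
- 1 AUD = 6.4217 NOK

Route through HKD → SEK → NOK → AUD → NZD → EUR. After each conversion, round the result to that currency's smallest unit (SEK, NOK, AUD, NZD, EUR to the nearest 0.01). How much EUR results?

EUR 16,886.87

HKD 140,000.00 ÷ 0.75648 = SEK 185,067.68
SEK 185,067.68 ÷ 1.1343 = NOK 163,155.85
NOK 163,155.85 ÷ 6.4217 = AUD 25,406.96
AUD 25,406.96 × 1.0796 = NZD 27,429.35
NZD 27,429.35 ÷ 1.6243 = EUR 16,886.87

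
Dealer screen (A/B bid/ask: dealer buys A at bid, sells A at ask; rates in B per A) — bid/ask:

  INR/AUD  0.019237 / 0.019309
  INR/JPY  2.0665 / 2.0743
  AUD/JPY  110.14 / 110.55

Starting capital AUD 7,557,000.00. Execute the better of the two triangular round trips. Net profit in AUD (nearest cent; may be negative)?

Best loop AUD → JPY → INR → AUD:
AUD 7,557,000.00 × 110.14 (sell AUD at bid) = JPY 832,327,980
JPY 832,327,980 ÷ 2.0743 (buy INR at ask) = INR 401,257,281.97
INR 401,257,281.97 × 0.019237 (sell INR at bid) = AUD 7,718,986.33

Net profit: AUD 161,986.33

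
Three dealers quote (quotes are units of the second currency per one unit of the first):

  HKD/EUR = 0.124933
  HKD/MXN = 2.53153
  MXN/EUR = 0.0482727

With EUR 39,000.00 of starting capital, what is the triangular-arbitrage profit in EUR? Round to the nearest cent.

Profitable loop is EUR → MXN → HKD → EUR:
EUR 39,000.00 ÷ 0.0482727 = MXN 807,910.06
MXN 807,910.06 ÷ 2.53153 = HKD 319,139.04
HKD 319,139.04 × 0.124933 = EUR 39,871.00
Profit = EUR 39,871.00 − EUR 39,000.00

Profit: EUR 871.00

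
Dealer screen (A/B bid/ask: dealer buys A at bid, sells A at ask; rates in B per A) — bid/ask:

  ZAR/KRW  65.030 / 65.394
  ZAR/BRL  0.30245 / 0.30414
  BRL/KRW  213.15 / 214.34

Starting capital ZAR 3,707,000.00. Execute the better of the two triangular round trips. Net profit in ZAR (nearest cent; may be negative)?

Net result: ZAR -9,062.45 (no profitable arbitrage after spreads)

Best loop ZAR → KRW → BRL → ZAR:
ZAR 3,707,000.00 × 65.030 (sell ZAR at bid) = KRW 241,066,210
KRW 241,066,210 ÷ 214.34 (buy BRL at ask) = BRL 1,124,690.73
BRL 1,124,690.73 ÷ 0.30414 (buy ZAR at ask) = ZAR 3,697,937.55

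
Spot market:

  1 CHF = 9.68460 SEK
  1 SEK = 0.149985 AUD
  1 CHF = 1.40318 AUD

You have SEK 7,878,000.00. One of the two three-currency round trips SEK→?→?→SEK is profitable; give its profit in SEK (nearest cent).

Profit: SEK 277,152.86

Profitable loop is SEK → AUD → CHF → SEK:
SEK 7,878,000.00 × 0.149985 = AUD 1,181,581.83
AUD 1,181,581.83 ÷ 1.40318 = CHF 842,074.31
CHF 842,074.31 × 9.68460 = SEK 8,155,152.86
Profit = SEK 8,155,152.86 − SEK 7,878,000.00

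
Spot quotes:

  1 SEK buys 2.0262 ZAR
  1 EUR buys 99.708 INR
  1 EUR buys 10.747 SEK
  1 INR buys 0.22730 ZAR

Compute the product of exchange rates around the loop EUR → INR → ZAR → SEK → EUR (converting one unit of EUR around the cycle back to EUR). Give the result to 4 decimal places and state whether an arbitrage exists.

1.0408 (arbitrage exists)

Around EUR → INR → ZAR → SEK → EUR: 1 × 99.708 × 0.22730 ÷ 2.0262 ÷ 10.747 = 1.040782
Product > 1; profitable direction is EUR → INR → ZAR → SEK → EUR.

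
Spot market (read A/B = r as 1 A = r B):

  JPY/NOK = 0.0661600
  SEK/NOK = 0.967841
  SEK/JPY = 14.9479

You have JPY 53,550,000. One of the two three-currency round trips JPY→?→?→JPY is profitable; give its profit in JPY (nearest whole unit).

Profit: JPY 1,168,116

Profitable loop is JPY → NOK → SEK → JPY:
JPY 53,550,000 × 0.0661600 = NOK 3,542,868.00
NOK 3,542,868.00 ÷ 0.967841 = SEK 3,660,588.88
SEK 3,660,588.88 × 14.9479 = JPY 54,718,116
Profit = JPY 54,718,116 − JPY 53,550,000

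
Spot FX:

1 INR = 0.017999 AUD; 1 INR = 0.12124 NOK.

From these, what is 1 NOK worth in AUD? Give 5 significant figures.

1 NOK ÷ 0.12124 = 8.2481 INR
8.2481 INR × 0.017999 = 0.148458 AUD

NOK/AUD = 0.14846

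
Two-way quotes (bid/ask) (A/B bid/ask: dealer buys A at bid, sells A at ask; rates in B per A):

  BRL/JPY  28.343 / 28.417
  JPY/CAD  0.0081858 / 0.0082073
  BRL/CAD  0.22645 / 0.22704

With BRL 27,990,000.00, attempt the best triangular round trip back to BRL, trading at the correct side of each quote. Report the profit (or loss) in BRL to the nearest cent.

Best loop BRL → JPY → CAD → BRL:
BRL 27,990,000.00 × 28.343 (sell BRL at bid) = JPY 793,320,570
JPY 793,320,570 × 0.0081858 (sell JPY at bid) = CAD 6,493,963.52
CAD 6,493,963.52 ÷ 0.22704 (buy BRL at ask) = BRL 28,602,728.69

Net profit: BRL 612,728.69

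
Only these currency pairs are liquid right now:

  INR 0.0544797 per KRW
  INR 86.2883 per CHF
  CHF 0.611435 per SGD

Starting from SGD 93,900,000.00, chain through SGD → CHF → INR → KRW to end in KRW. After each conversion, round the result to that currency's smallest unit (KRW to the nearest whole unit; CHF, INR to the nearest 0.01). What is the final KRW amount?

SGD 93,900,000.00 × 0.611435 = CHF 57,413,746.50
CHF 57,413,746.50 × 86.2883 = INR 4,954,134,582.12
INR 4,954,134,582.12 ÷ 0.0544797 = KRW 90,935,423,325

KRW 90,935,423,325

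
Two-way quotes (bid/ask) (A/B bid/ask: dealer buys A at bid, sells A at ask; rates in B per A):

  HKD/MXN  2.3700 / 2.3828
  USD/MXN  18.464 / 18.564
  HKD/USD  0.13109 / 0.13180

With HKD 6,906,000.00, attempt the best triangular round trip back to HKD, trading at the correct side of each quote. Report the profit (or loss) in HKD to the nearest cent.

Net profit: HKD 109,107.61

Best loop HKD → USD → MXN → HKD:
HKD 6,906,000.00 × 0.13109 (sell HKD at bid) = USD 905,307.54
USD 905,307.54 × 18.464 (sell USD at bid) = MXN 16,715,598.42
MXN 16,715,598.42 ÷ 2.3828 (buy HKD at ask) = HKD 7,015,107.61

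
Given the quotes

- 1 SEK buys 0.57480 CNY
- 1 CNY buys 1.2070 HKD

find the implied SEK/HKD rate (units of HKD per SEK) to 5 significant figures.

1 SEK × 0.57480 = 0.5748 CNY
0.5748 CNY × 1.2070 = 0.693784 HKD

SEK/HKD = 0.69378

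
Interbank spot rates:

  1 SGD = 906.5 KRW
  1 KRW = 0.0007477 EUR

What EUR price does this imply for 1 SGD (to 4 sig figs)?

SGD/EUR = 0.6778

1 SGD × 906.5 = 906.5 KRW
906.5 KRW × 0.0007477 = 0.67779 EUR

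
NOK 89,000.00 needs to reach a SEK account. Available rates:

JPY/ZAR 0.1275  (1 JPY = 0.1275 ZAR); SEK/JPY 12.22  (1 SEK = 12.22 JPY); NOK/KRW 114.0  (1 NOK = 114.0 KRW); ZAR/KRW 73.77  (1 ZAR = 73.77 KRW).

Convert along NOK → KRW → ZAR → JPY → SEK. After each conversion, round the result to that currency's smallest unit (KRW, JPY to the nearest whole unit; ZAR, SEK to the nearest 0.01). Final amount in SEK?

SEK 88,274.14

NOK 89,000.00 × 114.0 = KRW 10,146,000
KRW 10,146,000 ÷ 73.77 = ZAR 137,535.58
ZAR 137,535.58 ÷ 0.1275 = JPY 1,078,710
JPY 1,078,710 ÷ 12.22 = SEK 88,274.14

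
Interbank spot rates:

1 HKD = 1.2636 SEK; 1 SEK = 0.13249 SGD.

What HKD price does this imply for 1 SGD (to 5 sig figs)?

SGD/HKD = 5.9732

1 SGD ÷ 0.13249 = 7.54774 SEK
7.54774 SEK ÷ 1.2636 = 5.9732 HKD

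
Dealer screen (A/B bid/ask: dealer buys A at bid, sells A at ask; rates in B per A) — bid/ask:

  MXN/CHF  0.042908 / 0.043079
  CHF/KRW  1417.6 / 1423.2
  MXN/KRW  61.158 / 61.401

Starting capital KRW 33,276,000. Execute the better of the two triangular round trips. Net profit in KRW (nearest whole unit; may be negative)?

Net result: KRW -82,516 (no profitable arbitrage after spreads)

Best loop KRW → CHF → MXN → KRW:
KRW 33,276,000 ÷ 1423.2 (buy CHF at ask) = CHF 23,381.11
CHF 23,381.11 ÷ 0.043079 (buy MXN at ask) = MXN 542,749.67
MXN 542,749.67 × 61.158 (sell MXN at bid) = KRW 33,193,484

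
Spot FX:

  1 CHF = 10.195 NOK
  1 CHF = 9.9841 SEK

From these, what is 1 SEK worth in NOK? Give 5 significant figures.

SEK/NOK = 1.0211

1 SEK ÷ 9.9841 = 0.100159 CHF
0.100159 CHF × 10.195 = 1.02112 NOK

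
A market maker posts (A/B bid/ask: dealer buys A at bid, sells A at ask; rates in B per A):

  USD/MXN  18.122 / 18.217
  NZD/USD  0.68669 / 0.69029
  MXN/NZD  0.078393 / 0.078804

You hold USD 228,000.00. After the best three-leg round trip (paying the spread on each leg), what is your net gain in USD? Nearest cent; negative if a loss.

Net profit: USD 2,079.62

Best loop USD → NZD → MXN → USD:
USD 228,000.00 ÷ 0.69029 (buy NZD at ask) = NZD 330,295.96
NZD 330,295.96 ÷ 0.078804 (buy MXN at ask) = MXN 4,191,360.37
MXN 4,191,360.37 ÷ 18.217 (buy USD at ask) = USD 230,079.62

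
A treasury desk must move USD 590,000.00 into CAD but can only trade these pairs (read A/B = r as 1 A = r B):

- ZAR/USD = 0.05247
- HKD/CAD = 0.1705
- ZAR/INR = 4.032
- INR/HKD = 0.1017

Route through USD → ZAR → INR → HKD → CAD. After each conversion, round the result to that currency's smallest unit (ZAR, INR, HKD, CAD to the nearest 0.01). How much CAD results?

CAD 786,152.51

USD 590,000.00 ÷ 0.05247 = ZAR 11,244,520.68
ZAR 11,244,520.68 × 4.032 = INR 45,337,907.38
INR 45,337,907.38 × 0.1017 = HKD 4,610,865.18
HKD 4,610,865.18 × 0.1705 = CAD 786,152.51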